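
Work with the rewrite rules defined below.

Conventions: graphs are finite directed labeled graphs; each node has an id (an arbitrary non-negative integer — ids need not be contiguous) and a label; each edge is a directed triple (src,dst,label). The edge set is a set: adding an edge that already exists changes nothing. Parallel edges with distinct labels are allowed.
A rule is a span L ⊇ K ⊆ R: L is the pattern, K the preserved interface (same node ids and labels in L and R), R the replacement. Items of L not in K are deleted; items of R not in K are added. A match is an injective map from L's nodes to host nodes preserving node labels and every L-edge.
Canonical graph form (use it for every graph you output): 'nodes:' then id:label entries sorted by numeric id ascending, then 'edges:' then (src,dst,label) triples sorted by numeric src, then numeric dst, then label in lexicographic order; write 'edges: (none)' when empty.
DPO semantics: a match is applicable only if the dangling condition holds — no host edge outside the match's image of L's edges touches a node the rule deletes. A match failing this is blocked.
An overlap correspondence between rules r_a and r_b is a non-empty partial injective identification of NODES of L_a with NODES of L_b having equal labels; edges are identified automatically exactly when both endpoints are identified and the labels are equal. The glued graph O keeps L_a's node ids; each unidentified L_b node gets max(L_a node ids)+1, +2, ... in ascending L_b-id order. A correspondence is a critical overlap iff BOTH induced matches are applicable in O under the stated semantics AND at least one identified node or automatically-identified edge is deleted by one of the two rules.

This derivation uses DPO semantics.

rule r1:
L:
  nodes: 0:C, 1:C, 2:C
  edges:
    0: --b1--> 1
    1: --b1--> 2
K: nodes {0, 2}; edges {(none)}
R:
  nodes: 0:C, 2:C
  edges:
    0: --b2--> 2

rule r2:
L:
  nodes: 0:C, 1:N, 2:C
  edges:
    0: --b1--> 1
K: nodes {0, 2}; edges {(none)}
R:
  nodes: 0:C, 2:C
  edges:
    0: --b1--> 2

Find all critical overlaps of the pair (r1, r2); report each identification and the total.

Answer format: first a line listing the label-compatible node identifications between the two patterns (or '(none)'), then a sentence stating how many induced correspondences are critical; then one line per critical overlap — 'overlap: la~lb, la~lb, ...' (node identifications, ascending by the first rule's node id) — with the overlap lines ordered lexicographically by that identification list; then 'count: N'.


label-compatible node identifications between L(r1) and L(r2): 0~0, 0~2, 1~0, 1~2, 2~0, 2~2
3 of the induced correspondences are critical overlaps of r1 and r2.
overlap: 0~0, 1~2
overlap: 1~2
overlap: 1~2, 2~0
count: 3


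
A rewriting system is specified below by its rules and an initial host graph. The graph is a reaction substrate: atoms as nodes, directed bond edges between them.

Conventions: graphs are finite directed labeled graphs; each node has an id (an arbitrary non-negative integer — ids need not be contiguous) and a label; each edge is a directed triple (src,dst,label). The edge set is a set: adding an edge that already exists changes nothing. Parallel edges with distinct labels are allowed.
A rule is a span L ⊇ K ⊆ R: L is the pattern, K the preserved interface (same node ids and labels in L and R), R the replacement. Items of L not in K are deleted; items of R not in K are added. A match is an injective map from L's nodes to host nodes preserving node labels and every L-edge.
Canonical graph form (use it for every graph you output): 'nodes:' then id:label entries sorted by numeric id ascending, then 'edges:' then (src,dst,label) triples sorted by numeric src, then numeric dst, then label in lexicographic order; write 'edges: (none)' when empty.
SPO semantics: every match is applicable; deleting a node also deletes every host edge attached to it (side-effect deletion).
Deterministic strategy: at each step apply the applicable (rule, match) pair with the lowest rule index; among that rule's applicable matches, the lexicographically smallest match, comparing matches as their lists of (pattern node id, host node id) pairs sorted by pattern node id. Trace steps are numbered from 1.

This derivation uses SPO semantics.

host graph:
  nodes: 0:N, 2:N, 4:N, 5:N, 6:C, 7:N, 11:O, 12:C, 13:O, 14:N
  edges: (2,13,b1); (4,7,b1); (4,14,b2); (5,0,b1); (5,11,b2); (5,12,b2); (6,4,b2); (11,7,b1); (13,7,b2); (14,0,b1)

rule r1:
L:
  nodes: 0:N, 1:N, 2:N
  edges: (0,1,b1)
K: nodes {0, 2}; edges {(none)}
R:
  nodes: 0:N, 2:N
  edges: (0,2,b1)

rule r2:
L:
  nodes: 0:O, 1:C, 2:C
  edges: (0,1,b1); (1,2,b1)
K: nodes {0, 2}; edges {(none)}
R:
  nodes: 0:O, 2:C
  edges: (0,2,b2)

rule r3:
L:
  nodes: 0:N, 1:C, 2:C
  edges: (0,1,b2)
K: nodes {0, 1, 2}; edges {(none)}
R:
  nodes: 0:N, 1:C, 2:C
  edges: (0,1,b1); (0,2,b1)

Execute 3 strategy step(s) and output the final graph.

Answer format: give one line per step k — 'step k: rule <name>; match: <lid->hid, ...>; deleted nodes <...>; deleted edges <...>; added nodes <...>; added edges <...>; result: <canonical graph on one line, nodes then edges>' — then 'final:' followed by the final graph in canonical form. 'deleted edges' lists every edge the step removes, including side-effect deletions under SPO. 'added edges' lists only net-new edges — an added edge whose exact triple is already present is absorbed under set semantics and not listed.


step 1: rule r1; match: 0->4, 1->7, 2->0; deleted nodes 7; deleted edges (4,7,b1); (11,7,b1); (13,7,b2); added nodes (none); added edges (4,0,b1); result: nodes: 0:N, 2:N, 4:N, 5:N, 6:C, 11:O, 12:C, 13:O, 14:N edges: (2,13,b1); (4,0,b1); (4,14,b2); (5,0,b1); (5,11,b2); (5,12,b2); (6,4,b2); (14,0,b1)
step 2: rule r1; match: 0->4, 1->0, 2->2; deleted nodes 0; deleted edges (4,0,b1); (5,0,b1); (14,0,b1); added nodes (none); added edges (4,2,b1); result: nodes: 2:N, 4:N, 5:N, 6:C, 11:O, 12:C, 13:O, 14:N edges: (2,13,b1); (4,2,b1); (4,14,b2); (5,11,b2); (5,12,b2); (6,4,b2)
step 3: rule r1; match: 0->4, 1->2, 2->5; deleted nodes 2; deleted edges (2,13,b1); (4,2,b1); added nodes (none); added edges (4,5,b1); result: nodes: 4:N, 5:N, 6:C, 11:O, 12:C, 13:O, 14:N edges: (4,5,b1); (4,14,b2); (5,11,b2); (5,12,b2); (6,4,b2)
final:
nodes: 4:N, 5:N, 6:C, 11:O, 12:C, 13:O, 14:N
edges: (4,5,b1); (4,14,b2); (5,11,b2); (5,12,b2); (6,4,b2)


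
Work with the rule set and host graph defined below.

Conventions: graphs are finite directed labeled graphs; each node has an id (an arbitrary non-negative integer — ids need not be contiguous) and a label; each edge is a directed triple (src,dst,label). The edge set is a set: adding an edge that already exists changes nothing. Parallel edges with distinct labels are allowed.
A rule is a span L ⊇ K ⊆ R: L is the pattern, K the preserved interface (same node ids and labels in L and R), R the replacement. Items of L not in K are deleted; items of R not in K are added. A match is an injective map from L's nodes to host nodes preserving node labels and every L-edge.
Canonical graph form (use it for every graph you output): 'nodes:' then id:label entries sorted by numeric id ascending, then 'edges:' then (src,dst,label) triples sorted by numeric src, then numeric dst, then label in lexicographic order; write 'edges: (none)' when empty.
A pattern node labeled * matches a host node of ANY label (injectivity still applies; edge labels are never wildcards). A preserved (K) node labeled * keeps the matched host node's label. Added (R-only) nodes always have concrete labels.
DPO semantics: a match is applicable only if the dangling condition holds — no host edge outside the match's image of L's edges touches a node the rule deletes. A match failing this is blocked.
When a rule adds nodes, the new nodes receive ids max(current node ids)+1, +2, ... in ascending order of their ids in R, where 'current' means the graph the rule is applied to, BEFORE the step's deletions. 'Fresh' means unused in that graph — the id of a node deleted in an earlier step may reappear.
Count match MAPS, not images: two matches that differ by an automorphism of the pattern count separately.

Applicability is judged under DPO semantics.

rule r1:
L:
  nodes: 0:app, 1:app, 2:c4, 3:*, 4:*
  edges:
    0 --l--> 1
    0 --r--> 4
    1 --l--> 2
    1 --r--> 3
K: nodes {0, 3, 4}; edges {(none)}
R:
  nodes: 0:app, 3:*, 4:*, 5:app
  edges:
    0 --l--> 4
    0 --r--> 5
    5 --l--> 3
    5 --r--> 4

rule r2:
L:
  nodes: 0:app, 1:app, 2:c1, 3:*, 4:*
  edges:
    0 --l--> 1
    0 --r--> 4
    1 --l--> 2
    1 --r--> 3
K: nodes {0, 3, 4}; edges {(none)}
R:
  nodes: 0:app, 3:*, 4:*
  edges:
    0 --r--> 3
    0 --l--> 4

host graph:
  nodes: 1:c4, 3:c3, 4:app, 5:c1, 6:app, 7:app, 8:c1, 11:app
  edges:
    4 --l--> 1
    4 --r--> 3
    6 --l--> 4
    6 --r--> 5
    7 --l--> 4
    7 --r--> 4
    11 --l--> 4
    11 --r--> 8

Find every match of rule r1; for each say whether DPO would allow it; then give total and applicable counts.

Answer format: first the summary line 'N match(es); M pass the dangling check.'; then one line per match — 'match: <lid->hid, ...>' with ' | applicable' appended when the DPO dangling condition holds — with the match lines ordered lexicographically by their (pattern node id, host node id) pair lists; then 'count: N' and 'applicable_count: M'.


2 match(es); 0 pass the dangling check.
match: 0->6, 1->4, 2->1, 3->3, 4->5
match: 0->11, 1->4, 2->1, 3->3, 4->8
count: 2
applicable_count: 0


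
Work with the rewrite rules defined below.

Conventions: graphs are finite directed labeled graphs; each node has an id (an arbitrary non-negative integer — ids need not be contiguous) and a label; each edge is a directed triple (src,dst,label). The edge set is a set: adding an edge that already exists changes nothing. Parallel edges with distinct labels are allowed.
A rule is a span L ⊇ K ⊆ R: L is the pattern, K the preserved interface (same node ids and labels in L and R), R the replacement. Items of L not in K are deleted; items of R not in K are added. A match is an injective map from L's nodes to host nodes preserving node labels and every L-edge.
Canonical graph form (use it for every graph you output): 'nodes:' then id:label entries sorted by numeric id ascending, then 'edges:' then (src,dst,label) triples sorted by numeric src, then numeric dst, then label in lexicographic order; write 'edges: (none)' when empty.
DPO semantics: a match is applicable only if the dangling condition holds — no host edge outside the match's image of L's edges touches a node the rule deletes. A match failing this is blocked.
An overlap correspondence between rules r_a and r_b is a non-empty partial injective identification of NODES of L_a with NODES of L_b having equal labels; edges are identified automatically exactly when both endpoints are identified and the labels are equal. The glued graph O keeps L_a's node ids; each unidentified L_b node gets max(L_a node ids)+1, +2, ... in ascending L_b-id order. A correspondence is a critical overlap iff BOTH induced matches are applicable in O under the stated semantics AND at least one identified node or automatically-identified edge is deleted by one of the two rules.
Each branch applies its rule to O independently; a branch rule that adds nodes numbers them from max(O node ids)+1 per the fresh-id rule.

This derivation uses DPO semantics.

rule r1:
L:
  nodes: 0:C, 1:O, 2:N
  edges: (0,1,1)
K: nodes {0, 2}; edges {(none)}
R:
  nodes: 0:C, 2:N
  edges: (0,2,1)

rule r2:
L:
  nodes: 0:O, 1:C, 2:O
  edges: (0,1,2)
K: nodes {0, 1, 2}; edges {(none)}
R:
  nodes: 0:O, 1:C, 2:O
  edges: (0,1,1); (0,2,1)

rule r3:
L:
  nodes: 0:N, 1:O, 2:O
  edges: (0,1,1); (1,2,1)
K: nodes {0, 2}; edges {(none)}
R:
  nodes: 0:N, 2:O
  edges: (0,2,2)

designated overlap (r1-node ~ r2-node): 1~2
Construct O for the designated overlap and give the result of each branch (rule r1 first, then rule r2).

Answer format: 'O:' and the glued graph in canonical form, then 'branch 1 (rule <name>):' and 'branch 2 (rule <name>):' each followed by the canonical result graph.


O:
nodes: 0:C, 1:O, 2:N, 3:O, 4:C
edges: (0,1,1); (3,4,2)
branch 1 (rule r1):
nodes: 0:C, 2:N, 3:O, 4:C
edges: (0,2,1); (3,4,2)
branch 2 (rule r2):
nodes: 0:C, 1:O, 2:N, 3:O, 4:C
edges: (0,1,1); (3,1,1); (3,4,1)


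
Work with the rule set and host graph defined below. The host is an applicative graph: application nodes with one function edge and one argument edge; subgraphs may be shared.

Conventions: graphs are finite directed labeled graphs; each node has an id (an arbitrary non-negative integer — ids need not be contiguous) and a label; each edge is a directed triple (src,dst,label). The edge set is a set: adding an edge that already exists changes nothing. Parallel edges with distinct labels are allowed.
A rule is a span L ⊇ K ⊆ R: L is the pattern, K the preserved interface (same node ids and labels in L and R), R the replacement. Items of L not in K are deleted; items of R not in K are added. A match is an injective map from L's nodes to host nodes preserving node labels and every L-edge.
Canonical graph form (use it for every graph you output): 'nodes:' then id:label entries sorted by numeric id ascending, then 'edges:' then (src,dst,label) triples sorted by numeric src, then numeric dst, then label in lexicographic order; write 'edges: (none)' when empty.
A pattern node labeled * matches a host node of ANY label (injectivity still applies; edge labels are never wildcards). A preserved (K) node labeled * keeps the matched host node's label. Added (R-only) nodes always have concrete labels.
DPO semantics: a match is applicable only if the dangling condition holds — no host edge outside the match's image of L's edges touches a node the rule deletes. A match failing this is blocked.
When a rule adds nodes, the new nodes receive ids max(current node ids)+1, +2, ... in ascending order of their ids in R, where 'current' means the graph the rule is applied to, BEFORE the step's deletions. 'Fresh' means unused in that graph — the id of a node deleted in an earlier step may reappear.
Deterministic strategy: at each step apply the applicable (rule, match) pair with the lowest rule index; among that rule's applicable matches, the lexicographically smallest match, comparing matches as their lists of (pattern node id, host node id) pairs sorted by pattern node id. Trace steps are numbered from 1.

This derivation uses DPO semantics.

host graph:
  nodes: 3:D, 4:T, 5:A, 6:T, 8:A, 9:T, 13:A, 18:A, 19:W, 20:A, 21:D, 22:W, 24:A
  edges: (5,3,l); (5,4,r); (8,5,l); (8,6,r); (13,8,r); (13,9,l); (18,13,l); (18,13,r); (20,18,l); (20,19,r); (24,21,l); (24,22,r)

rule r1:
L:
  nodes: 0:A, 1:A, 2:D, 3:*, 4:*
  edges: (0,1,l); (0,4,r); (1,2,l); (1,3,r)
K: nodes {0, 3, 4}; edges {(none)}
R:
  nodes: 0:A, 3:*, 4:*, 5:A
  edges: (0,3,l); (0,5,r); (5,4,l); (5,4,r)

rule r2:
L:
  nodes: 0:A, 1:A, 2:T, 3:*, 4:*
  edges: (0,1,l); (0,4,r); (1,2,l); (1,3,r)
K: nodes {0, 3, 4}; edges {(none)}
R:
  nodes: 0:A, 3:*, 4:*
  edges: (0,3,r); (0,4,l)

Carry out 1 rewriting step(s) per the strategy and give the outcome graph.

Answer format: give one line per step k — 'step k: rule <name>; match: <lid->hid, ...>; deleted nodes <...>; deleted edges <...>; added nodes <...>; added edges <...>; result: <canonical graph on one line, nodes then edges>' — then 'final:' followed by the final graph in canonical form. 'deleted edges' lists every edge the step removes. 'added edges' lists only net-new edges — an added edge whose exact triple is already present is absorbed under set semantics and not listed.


step 1: rule r1; match: 0->8, 1->5, 2->3, 3->4, 4->6; deleted nodes 3, 5; deleted edges (5,3,l); (5,4,r); (8,5,l); (8,6,r); added nodes 25; added edges (8,4,l); (8,25,r); (25,6,l); (25,6,r); result: nodes: 4:T, 6:T, 8:A, 9:T, 13:A, 18:A, 19:W, 20:A, 21:D, 22:W, 24:A, 25:A edges: (8,4,l); (8,25,r); (13,8,r); (13,9,l); (18,13,l); (18,13,r); (20,18,l); (20,19,r); (24,21,l); (24,22,r); (25,6,l); (25,6,r)
final:
nodes: 4:T, 6:T, 8:A, 9:T, 13:A, 18:A, 19:W, 20:A, 21:D, 22:W, 24:A, 25:A
edges: (8,4,l); (8,25,r); (13,8,r); (13,9,l); (18,13,l); (18,13,r); (20,18,l); (20,19,r); (24,21,l); (24,22,r); (25,6,l); (25,6,r)


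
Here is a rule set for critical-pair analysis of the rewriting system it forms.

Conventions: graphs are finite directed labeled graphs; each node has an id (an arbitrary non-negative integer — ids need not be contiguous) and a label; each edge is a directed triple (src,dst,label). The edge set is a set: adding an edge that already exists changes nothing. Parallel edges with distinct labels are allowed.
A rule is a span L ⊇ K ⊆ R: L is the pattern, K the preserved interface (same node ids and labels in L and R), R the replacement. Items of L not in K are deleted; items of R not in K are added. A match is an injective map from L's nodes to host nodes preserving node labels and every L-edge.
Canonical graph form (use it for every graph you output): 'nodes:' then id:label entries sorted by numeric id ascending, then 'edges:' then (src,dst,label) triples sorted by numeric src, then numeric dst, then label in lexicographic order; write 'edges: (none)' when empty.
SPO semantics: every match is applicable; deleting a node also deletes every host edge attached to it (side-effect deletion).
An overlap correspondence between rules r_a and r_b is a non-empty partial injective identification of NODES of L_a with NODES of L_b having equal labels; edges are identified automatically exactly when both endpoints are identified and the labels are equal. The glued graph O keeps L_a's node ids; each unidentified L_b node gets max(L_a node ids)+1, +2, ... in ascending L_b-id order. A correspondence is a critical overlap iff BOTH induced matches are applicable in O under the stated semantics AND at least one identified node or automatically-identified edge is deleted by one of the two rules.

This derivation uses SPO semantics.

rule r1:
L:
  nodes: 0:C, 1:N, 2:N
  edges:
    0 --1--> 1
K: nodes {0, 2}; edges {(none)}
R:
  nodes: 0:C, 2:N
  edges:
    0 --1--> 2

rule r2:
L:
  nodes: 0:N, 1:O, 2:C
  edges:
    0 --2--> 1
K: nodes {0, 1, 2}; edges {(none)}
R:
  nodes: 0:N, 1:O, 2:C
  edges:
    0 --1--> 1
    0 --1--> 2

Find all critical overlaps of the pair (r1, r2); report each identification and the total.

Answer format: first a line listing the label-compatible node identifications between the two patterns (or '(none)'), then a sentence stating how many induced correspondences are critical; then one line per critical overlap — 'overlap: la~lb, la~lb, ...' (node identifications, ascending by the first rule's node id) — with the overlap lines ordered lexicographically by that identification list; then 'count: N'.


label-compatible node identifications between L(r1) and L(r2): 0~2, 1~0, 2~0
2 of the induced correspondences are critical overlaps of r1 and r2.
overlap: 0~2, 1~0
overlap: 1~0
count: 2


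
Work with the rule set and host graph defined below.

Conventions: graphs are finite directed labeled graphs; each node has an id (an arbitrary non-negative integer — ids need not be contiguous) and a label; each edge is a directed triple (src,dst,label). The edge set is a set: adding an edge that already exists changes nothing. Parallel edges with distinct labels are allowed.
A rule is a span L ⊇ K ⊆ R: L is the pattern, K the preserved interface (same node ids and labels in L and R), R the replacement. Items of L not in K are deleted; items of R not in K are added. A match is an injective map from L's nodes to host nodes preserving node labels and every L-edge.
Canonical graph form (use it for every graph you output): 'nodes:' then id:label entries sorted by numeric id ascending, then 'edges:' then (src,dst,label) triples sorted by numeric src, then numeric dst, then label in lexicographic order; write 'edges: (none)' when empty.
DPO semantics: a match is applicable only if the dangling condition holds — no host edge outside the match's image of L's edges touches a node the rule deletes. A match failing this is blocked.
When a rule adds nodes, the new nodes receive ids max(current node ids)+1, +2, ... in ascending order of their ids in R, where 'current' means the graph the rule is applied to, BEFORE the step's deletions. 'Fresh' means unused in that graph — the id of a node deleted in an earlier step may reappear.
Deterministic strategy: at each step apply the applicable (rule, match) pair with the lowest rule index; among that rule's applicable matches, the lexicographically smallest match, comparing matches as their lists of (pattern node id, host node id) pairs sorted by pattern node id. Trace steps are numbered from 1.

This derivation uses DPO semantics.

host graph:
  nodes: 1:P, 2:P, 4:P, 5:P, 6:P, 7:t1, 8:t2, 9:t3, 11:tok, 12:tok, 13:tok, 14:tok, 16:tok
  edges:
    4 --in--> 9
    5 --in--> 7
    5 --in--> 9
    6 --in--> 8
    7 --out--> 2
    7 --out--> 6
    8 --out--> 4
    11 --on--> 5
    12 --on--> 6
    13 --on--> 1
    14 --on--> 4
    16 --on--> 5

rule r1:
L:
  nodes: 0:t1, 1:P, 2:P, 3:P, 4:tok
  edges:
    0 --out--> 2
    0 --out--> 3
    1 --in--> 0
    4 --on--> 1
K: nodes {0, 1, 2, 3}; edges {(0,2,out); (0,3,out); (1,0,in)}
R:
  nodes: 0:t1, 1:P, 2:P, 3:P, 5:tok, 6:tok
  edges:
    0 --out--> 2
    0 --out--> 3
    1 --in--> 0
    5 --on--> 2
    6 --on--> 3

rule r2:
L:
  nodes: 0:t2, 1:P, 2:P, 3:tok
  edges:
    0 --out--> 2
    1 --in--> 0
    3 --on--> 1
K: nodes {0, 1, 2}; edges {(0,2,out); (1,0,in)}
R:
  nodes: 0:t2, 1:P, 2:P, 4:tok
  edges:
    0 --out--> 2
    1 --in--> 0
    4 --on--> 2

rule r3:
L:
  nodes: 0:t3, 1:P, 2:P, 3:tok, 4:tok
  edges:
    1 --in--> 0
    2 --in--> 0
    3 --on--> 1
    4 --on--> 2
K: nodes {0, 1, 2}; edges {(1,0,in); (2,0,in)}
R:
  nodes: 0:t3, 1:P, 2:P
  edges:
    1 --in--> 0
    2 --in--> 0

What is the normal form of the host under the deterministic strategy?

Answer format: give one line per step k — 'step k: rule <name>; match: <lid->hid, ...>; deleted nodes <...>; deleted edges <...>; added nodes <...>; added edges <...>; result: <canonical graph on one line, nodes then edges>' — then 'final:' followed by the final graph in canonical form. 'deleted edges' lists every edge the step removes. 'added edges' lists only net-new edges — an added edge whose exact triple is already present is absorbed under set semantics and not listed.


step 1: rule r1; match: 0->7, 1->5, 2->2, 3->6, 4->11; deleted nodes 11; deleted edges (11,5,on); added nodes 17, 18; added edges (17,2,on); (18,6,on); result: nodes: 1:P, 2:P, 4:P, 5:P, 6:P, 7:t1, 8:t2, 9:t3, 12:tok, 13:tok, 14:tok, 16:tok, 17:tok, 18:tok edges: (4,9,in); (5,7,in); (5,9,in); (6,8,in); (7,2,out); (7,6,out); (8,4,out); (12,6,on); (13,1,on); (14,4,on); (16,5,on); (17,2,on); (18,6,on)
step 2: rule r1; match: 0->7, 1->5, 2->2, 3->6, 4->16; deleted nodes 16; deleted edges (16,5,on); added nodes 19, 20; added edges (19,2,on); (20,6,on); result: nodes: 1:P, 2:P, 4:P, 5:P, 6:P, 7:t1, 8:t2, 9:t3, 12:tok, 13:tok, 14:tok, 17:tok, 18:tok, 19:tok, 20:tok edges: (4,9,in); (5,7,in); (5,9,in); (6,8,in); (7,2,out); (7,6,out); (8,4,out); (12,6,on); (13,1,on); (14,4,on); (17,2,on); (18,6,on); (19,2,on); (20,6,on)
step 3: rule r2; match: 0->8, 1->6, 2->4, 3->12; deleted nodes 12; deleted edges (12,6,on); added nodes 21; added edges (21,4,on); result: nodes: 1:P, 2:P, 4:P, 5:P, 6:P, 7:t1, 8:t2, 9:t3, 13:tok, 14:tok, 17:tok, 18:tok, 19:tok, 20:tok, 21:tok edges: (4,9,in); (5,7,in); (5,9,in); (6,8,in); (7,2,out); (7,6,out); (8,4,out); (13,1,on); (14,4,on); (17,2,on); (18,6,on); (19,2,on); (20,6,on); (21,4,on)
step 4: rule r2; match: 0->8, 1->6, 2->4, 3->18; deleted nodes 18; deleted edges (18,6,on); added nodes 22; added edges (22,4,on); result: nodes: 1:P, 2:P, 4:P, 5:P, 6:P, 7:t1, 8:t2, 9:t3, 13:tok, 14:tok, 17:tok, 19:tok, 20:tok, 21:tok, 22:tok edges: (4,9,in); (5,7,in); (5,9,in); (6,8,in); (7,2,out); (7,6,out); (8,4,out); (13,1,on); (14,4,on); (17,2,on); (19,2,on); (20,6,on); (21,4,on); (22,4,on)
step 5: rule r2; match: 0->8, 1->6, 2->4, 3->20; deleted nodes 20; deleted edges (20,6,on); added nodes 23; added edges (23,4,on); result: nodes: 1:P, 2:P, 4:P, 5:P, 6:P, 7:t1, 8:t2, 9:t3, 13:tok, 14:tok, 17:tok, 19:tok, 21:tok, 22:tok, 23:tok edges: (4,9,in); (5,7,in); (5,9,in); (6,8,in); (7,2,out); (7,6,out); (8,4,out); (13,1,on); (14,4,on); (17,2,on); (19,2,on); (21,4,on); (22,4,on); (23,4,on)
final:
nodes: 1:P, 2:P, 4:P, 5:P, 6:P, 7:t1, 8:t2, 9:t3, 13:tok, 14:tok, 17:tok, 19:tok, 21:tok, 22:tok, 23:tok
edges: (4,9,in); (5,7,in); (5,9,in); (6,8,in); (7,2,out); (7,6,out); (8,4,out); (13,1,on); (14,4,on); (17,2,on); (19,2,on); (21,4,on); (22,4,on); (23,4,on)


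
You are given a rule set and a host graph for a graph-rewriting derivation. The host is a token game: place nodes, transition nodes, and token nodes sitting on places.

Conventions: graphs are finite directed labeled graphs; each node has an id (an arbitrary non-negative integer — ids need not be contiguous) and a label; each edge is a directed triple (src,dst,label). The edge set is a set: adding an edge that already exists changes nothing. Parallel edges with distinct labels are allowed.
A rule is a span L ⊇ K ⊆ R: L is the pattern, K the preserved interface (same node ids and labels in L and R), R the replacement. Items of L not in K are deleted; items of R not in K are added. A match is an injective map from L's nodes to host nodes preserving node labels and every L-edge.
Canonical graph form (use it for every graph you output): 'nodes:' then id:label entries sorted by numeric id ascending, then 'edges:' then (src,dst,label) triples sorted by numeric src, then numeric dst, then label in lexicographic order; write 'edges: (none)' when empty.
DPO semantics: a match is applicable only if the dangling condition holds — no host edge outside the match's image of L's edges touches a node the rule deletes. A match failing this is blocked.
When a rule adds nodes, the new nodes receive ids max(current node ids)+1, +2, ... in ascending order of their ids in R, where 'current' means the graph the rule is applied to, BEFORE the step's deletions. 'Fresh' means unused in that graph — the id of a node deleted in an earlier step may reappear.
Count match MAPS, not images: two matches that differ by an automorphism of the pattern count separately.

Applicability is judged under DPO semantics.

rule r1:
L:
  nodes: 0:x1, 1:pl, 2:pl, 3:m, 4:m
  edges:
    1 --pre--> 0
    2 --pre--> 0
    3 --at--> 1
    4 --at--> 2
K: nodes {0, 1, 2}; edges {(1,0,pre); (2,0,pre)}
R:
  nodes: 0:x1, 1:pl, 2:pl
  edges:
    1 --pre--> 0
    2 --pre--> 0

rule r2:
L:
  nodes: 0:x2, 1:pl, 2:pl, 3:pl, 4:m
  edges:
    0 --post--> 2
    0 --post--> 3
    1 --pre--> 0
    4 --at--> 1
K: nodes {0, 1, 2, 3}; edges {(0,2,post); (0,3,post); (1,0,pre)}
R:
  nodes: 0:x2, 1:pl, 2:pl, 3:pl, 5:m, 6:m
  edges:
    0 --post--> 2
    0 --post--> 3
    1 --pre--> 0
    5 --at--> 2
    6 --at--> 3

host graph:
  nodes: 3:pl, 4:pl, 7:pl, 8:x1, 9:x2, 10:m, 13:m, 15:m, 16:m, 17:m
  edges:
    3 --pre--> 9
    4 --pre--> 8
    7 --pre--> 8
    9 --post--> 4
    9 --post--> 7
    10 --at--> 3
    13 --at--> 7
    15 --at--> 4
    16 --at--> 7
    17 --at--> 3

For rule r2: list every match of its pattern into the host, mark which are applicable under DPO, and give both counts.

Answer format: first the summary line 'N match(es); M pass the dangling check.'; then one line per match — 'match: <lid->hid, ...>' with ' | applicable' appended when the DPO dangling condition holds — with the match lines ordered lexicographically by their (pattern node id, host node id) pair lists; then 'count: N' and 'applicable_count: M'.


4 match(es); 4 pass the dangling check.
match: 0->9, 1->3, 2->4, 3->7, 4->10 | applicable
match: 0->9, 1->3, 2->4, 3->7, 4->17 | applicable
match: 0->9, 1->3, 2->7, 3->4, 4->10 | applicable
match: 0->9, 1->3, 2->7, 3->4, 4->17 | applicable
count: 4
applicable_count: 4


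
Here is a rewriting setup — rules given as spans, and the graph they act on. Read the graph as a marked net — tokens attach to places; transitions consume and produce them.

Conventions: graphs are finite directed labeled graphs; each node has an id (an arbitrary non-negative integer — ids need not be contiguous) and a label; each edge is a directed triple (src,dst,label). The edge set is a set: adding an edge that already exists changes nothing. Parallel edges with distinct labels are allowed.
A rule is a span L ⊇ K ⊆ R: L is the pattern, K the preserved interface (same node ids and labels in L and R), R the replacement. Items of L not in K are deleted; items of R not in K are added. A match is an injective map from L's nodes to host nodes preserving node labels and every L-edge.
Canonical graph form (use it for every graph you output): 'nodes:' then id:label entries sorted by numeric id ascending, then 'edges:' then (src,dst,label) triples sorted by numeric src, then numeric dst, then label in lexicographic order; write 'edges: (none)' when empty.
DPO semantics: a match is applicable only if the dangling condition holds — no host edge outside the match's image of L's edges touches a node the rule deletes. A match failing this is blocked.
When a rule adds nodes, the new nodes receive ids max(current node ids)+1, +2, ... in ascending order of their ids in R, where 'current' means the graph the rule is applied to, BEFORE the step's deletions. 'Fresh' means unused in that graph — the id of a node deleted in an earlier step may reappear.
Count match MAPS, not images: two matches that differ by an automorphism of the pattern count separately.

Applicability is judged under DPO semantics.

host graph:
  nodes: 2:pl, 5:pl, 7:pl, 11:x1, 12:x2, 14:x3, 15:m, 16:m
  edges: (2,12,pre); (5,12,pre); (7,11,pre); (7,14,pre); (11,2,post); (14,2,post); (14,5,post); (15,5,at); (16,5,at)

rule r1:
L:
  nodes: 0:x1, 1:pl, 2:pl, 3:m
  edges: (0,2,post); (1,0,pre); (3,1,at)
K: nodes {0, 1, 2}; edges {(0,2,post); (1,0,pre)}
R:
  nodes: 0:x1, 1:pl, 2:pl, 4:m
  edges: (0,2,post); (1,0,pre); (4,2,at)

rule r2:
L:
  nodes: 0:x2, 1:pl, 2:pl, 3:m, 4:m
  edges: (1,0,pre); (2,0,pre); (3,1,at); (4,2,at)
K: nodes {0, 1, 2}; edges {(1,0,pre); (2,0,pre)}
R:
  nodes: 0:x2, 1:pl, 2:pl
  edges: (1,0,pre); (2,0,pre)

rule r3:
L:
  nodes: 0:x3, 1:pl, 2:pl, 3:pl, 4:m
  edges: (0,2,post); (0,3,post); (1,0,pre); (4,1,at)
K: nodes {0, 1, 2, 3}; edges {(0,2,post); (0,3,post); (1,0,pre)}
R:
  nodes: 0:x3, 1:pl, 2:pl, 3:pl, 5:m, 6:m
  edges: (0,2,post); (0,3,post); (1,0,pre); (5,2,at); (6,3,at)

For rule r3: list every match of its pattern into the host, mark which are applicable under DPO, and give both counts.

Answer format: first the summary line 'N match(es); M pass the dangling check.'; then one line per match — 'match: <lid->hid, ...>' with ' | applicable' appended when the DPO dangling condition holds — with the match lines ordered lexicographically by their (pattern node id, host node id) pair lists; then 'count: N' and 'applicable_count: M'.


0 match(es); 0 pass the dangling check.
count: 0
applicable_count: 0


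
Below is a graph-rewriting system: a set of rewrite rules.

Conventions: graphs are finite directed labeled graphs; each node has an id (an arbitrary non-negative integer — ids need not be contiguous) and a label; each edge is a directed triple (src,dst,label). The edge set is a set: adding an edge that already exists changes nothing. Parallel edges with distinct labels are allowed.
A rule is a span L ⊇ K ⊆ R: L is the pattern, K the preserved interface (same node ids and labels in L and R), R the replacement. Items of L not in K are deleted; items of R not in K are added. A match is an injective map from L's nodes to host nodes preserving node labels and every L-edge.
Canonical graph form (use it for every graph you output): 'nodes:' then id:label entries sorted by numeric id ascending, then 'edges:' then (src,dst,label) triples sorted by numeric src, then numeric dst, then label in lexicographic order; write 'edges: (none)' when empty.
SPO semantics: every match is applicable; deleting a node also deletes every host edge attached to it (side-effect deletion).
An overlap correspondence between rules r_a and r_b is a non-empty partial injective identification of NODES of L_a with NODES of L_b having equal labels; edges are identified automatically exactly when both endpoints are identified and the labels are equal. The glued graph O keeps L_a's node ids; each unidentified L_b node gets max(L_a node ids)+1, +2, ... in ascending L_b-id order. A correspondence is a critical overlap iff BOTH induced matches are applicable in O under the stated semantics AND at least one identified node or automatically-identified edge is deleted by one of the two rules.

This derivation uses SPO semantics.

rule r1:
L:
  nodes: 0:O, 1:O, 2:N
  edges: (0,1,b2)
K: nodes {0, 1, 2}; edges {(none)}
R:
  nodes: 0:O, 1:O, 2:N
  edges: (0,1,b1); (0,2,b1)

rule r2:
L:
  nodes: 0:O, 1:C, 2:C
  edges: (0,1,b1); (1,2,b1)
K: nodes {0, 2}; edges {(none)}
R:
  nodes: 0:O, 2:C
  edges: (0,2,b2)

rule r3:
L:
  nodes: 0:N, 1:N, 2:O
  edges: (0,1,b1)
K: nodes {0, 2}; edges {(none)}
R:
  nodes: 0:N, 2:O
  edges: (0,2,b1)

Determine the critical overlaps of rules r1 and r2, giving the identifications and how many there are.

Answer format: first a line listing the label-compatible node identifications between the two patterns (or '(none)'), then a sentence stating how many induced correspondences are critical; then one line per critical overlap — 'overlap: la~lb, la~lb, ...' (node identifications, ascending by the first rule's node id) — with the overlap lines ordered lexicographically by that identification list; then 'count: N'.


label-compatible node identifications between L(r1) and L(r2): 0~0, 1~0
0 of the induced correspondences are critical overlaps of r1 and r2.
count: 0


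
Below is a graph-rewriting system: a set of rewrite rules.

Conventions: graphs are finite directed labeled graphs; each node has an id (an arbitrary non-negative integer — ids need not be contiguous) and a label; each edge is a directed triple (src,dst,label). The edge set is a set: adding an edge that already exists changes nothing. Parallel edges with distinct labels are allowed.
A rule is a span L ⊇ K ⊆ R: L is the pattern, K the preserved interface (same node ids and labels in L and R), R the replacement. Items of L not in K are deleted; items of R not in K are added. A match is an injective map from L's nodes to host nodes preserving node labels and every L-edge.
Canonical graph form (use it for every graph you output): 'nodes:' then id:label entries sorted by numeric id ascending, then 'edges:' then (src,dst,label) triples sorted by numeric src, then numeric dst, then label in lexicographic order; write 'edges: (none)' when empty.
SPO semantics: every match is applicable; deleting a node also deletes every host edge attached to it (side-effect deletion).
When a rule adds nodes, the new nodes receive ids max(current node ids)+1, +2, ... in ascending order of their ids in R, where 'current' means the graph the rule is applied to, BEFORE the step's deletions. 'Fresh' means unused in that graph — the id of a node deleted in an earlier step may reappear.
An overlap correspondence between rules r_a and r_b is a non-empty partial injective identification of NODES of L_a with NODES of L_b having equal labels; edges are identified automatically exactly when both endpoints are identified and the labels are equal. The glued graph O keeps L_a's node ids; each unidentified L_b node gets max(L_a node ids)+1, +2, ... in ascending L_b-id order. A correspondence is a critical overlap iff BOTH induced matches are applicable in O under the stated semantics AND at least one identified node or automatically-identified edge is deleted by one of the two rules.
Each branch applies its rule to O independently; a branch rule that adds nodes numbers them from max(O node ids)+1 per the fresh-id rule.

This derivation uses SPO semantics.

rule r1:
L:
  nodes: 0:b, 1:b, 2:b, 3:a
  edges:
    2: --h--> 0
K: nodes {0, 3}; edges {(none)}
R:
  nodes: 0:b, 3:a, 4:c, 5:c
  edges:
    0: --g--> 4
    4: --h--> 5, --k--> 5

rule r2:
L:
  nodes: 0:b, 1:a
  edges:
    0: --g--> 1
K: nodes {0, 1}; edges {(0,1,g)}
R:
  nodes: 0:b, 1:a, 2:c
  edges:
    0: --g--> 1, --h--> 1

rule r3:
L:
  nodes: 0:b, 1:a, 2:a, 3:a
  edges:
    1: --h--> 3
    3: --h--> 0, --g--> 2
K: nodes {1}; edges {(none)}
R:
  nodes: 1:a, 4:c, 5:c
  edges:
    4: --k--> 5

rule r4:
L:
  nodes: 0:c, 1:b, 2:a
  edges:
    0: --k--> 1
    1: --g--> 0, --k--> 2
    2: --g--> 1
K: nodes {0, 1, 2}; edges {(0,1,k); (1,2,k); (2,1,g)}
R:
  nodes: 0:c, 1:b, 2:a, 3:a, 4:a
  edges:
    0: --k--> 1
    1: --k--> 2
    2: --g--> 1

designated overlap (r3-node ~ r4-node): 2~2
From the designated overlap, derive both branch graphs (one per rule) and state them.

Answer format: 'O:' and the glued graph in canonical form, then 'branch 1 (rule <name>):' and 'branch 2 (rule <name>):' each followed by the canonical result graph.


O:
nodes: 0:b, 1:a, 2:a, 3:a, 4:c, 5:b
edges: (1,3,h); (2,5,g); (3,0,h); (3,2,g); (4,5,k); (5,2,k); (5,4,g)
branch 1 (rule r3):
nodes: 1:a, 4:c, 5:b, 6:c, 7:c
edges: (4,5,k); (5,4,g); (6,7,k)
branch 2 (rule r4):
nodes: 0:b, 1:a, 2:a, 3:a, 4:c, 5:b, 6:a, 7:a
edges: (1,3,h); (2,5,g); (3,0,h); (3,2,g); (4,5,k); (5,2,k)


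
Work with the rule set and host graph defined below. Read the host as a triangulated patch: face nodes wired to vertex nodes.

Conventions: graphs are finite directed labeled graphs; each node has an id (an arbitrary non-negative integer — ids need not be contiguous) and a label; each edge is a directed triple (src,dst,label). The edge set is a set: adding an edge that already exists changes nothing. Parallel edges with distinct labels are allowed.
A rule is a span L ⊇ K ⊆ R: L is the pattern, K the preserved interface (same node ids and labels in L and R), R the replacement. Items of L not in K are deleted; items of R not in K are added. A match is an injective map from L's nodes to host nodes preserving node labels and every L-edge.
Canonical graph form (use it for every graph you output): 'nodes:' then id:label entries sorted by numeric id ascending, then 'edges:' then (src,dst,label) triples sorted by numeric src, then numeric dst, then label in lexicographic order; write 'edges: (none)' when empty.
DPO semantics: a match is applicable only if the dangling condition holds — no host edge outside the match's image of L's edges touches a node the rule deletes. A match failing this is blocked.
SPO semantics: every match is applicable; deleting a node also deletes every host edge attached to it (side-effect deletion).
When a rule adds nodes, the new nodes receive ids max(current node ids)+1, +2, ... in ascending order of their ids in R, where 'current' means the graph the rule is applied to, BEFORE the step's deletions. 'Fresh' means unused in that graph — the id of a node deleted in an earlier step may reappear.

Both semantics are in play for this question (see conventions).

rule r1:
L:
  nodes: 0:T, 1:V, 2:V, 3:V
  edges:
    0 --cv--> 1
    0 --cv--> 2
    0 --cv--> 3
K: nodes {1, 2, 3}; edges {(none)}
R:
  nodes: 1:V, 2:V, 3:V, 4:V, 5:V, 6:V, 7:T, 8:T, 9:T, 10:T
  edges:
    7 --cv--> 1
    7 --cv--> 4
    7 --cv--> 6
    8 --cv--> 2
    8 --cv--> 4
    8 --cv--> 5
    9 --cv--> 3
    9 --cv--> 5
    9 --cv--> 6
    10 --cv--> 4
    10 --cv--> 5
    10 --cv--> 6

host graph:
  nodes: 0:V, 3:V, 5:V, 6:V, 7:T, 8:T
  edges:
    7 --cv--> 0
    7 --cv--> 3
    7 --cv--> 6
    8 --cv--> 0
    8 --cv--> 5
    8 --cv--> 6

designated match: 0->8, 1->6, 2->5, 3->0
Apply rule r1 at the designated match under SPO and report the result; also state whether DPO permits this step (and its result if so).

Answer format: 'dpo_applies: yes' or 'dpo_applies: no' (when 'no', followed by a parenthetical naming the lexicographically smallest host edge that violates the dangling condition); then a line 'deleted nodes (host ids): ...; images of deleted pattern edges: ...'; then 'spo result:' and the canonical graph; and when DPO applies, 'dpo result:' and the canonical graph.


dpo_applies: yes
deleted nodes (host ids): 8; images of deleted pattern edges: (8,0,cv); (8,5,cv); (8,6,cv)
spo result:
nodes: 0:V, 3:V, 5:V, 6:V, 7:T, 9:V, 10:V, 11:V, 12:T, 13:T, 14:T, 15:T
edges: (7,0,cv); (7,3,cv); (7,6,cv); (12,6,cv); (12,9,cv); (12,11,cv); (13,5,cv); (13,9,cv); (13,10,cv); (14,0,cv); (14,10,cv); (14,11,cv); (15,9,cv); (15,10,cv); (15,11,cv)
dpo result:
nodes: 0:V, 3:V, 5:V, 6:V, 7:T, 9:V, 10:V, 11:V, 12:T, 13:T, 14:T, 15:T
edges: (7,0,cv); (7,3,cv); (7,6,cv); (12,6,cv); (12,9,cv); (12,11,cv); (13,5,cv); (13,9,cv); (13,10,cv); (14,0,cv); (14,10,cv); (14,11,cv); (15,9,cv); (15,10,cv); (15,11,cv)
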